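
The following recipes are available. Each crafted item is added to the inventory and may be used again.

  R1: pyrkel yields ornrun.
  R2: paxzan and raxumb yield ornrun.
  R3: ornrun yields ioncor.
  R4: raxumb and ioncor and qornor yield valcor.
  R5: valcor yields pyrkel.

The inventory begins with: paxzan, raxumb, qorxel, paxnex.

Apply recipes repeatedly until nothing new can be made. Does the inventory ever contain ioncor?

paxzan and raxumb → ornrun (R2).
Using R3, ornrun makes ioncor.

Yes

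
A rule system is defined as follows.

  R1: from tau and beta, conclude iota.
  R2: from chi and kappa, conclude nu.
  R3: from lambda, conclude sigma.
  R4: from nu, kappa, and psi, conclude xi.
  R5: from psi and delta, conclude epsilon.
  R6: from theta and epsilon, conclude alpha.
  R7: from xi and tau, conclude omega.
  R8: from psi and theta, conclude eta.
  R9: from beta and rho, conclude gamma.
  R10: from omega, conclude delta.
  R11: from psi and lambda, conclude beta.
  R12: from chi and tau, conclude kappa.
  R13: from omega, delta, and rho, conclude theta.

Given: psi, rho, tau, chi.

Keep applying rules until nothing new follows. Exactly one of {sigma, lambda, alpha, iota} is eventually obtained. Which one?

From chi and tau, R12 gives kappa.
From chi and kappa, R2 gives nu.
From nu, kappa, and psi, R4 gives xi.
xi and tau hold, so omega follows (R7).
From omega, R10 gives delta.
omega, delta, and rho hold, so theta follows (R13).
From psi and delta, R5 gives epsilon.
From theta and epsilon, R6 gives alpha.
sigma would need lambda (R3), but lambda is never established. No rule produces lambda, and it is not given. iota would need tau and beta (R1), but beta is never established.

alpha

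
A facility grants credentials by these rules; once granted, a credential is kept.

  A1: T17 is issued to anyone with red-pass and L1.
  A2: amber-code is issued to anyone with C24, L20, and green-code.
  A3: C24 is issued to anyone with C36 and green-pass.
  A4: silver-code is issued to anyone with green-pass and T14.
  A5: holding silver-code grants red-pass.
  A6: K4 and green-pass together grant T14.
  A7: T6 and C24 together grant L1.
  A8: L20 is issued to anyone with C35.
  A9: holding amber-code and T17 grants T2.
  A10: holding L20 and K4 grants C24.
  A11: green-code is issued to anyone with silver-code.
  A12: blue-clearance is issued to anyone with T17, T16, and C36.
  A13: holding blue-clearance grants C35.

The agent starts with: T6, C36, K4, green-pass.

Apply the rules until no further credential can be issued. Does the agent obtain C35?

No

C35 would need blue-clearance (A13), but blue-clearance is never granted.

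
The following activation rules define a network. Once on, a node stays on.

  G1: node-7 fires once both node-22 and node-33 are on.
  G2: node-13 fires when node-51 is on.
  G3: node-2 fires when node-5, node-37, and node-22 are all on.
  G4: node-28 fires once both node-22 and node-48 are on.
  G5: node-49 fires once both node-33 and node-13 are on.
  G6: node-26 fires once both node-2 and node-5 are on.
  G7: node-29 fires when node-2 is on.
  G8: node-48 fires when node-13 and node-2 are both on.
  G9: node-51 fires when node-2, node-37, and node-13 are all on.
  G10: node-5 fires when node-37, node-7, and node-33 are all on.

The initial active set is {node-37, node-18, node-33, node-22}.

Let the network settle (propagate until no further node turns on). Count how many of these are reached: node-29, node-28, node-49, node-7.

G1: node-22 and node-33 on → node-7 on.
G10: node-37, node-7, and node-33 on → node-5 on.
G3: node-5, node-37, and node-22 on → node-2 on.
G7: node-2 on → node-29 on.
node-29: reached.
node-28 would need node-22 and node-48 (G4), but node-48 never turns on.
node-49 would need node-33 and node-13 (G5), but node-13 never turns on.
node-7: reached.
Reached: node-29 and node-7 — 2 of the 4.

2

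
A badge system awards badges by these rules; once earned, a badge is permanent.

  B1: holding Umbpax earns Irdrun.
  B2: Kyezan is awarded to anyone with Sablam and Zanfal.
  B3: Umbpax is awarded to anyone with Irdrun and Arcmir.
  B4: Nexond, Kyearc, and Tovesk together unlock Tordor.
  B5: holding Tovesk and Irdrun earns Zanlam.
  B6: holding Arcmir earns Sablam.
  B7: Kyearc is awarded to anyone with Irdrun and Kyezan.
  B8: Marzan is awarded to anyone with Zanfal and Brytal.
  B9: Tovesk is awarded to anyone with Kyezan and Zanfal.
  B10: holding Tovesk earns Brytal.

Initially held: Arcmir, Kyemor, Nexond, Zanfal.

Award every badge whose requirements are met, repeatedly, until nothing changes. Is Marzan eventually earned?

Yes

With Arcmir, Sablam is earned (B6).
With Sablam and Zanfal, Kyezan is earned (B2).
With Kyezan and Zanfal, Tovesk is earned (B9).
With Tovesk, Brytal is earned (B10).
With Zanfal and Brytal, Marzan is earned (B8).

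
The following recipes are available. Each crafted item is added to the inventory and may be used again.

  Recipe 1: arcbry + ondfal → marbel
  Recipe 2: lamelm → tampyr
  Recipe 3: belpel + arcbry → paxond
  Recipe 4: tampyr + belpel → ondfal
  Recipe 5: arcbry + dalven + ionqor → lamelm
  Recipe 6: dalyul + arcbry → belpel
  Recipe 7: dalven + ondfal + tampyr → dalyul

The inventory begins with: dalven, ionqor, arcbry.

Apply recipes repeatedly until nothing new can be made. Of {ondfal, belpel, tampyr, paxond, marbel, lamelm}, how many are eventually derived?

2

Using Recipe 5, arcbry, dalven, and ionqor make lamelm.
Using Recipe 2, lamelm makes tampyr.
ondfal would need tampyr and belpel (Recipe 4), but belpel is never obtained.
belpel would need dalyul and arcbry (Recipe 6), but dalyul is never obtained.
tampyr: reached.
paxond would need belpel and arcbry (Recipe 3), but belpel is never obtained.
marbel would need arcbry and ondfal (Recipe 1), but ondfal is never obtained.
lamelm: reached.
Reached: tampyr and lamelm — 2 of the 6.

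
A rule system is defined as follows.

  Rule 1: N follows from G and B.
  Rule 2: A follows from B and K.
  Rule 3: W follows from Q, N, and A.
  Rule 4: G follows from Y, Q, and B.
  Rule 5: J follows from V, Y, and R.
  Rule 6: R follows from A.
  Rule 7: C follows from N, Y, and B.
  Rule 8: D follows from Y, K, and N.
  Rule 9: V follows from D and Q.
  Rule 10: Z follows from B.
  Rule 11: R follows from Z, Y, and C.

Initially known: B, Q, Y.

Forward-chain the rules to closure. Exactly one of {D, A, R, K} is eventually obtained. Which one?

Y, Q, and B hold, so G follows (Rule 4).
B holds, so Z follows (Rule 10).
From G and B, Rule 1 gives N.
N, Y, and B hold, so C follows (Rule 7).
From Z, Y, and C, Rule 11 gives R.
D would need Y, K, and N (Rule 8), but K is never established. No rule produces K, and it is not given. A would need B and K (Rule 2), but K is never established.

R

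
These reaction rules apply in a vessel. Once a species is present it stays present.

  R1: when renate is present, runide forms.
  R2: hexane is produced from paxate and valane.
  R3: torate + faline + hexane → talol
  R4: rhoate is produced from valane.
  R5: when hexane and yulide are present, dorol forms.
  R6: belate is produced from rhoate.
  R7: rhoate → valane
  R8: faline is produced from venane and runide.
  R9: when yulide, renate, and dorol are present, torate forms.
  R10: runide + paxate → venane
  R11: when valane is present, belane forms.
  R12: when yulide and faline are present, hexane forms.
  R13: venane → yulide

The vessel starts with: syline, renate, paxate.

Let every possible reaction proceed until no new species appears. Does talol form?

renate present → runide forms (R1).
runide and paxate present → venane forms (R10).
venane present → yulide forms (R13).
venane and runide present → faline forms (R8).
yulide and faline present → hexane forms (R12).
hexane and yulide present → dorol forms (R5).
yulide, renate, and dorol present → torate forms (R9).
torate, faline, and hexane present → talol forms (R3).

Yes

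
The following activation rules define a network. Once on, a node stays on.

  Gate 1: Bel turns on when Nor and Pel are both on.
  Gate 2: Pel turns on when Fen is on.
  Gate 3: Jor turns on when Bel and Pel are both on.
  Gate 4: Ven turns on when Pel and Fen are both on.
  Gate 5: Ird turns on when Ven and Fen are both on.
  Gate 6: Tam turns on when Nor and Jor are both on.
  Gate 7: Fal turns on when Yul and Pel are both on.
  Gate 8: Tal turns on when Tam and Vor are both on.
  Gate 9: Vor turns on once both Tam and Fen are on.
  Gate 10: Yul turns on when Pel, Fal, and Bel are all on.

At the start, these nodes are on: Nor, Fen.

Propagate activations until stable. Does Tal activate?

Yes

Gate 2: Fen on → Pel on.
Nor and Pel are on, so Bel turns on (Gate 1).
Bel and Pel are on, so Jor turns on (Gate 3).
Nor and Jor are on, so Tam turns on (Gate 6).
Gate 9: Tam and Fen on → Vor on.
Gate 8: Tam and Vor on → Tal on.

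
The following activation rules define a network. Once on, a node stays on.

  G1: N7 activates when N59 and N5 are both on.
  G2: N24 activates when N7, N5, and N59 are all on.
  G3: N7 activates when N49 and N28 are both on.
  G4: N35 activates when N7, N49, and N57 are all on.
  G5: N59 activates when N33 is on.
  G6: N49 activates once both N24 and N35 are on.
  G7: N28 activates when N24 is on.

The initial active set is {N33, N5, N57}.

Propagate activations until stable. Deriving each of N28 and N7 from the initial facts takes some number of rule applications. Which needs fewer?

N7: N33 is on, so N59 activates (G5). G1: N59 and N5 on → N7 on. [2 rule applications]
N28: N33 is on, so N59 activates (G5). N59 and N5 are on, so N7 activates (G1). N7, N5, and N59 are on, so N24 activates (G2). G7: N24 on → N28 on. [4 rule applications]
N7 needs fewer.

N7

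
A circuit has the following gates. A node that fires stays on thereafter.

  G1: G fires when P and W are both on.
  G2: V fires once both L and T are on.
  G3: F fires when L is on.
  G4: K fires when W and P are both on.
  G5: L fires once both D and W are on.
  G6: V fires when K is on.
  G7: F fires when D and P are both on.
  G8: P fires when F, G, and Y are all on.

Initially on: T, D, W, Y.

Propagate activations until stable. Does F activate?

G5: D and W on → L on.
G3: L on → F on.

Yes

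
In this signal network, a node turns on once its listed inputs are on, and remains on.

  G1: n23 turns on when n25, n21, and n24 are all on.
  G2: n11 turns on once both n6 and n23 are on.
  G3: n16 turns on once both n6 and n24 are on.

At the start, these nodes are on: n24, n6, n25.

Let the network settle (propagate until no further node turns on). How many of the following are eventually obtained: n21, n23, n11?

0

No rule produces n21, and it is not given.
n23 would need n25, n21, and n24 (G1), but n21 never turns on.
n11 would need n6 and n23 (G2), but n23 never turns on.
None of the 3 are reached.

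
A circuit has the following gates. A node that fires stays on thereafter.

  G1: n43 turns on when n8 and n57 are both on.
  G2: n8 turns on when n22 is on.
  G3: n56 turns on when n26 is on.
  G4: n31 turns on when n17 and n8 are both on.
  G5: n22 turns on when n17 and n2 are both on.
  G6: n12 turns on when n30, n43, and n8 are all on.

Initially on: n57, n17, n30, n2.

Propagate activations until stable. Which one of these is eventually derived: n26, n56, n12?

n12

n17 and n2 are on, so n22 turns on (G5).
n22 is on, so n8 turns on (G2).
G1: n8 and n57 on → n43 on.
n30, n43, and n8 are on, so n12 turns on (G6).
n56 would need n26 (G3), but n26 never turns on. No rule produces n26, and it is not given.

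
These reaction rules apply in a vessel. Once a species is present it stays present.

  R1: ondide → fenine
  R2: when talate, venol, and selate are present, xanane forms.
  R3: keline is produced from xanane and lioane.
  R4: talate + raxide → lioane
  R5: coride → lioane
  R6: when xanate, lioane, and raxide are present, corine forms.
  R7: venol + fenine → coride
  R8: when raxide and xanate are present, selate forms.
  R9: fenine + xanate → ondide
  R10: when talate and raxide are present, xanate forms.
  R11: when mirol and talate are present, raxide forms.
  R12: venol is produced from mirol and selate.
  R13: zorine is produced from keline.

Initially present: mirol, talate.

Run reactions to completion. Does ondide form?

ondide would need fenine and xanate (R9), but fenine never forms.

No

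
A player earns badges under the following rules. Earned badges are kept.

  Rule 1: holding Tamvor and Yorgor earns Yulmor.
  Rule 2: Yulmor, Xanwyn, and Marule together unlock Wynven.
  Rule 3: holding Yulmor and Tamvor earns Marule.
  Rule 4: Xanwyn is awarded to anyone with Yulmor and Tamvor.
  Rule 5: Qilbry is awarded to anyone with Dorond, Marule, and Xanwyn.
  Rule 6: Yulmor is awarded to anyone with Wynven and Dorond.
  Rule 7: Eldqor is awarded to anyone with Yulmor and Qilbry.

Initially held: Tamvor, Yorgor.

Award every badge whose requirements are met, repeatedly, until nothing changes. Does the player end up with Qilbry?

No

Qilbry would need Dorond, Marule, and Xanwyn (Rule 5), but Dorond is never earned.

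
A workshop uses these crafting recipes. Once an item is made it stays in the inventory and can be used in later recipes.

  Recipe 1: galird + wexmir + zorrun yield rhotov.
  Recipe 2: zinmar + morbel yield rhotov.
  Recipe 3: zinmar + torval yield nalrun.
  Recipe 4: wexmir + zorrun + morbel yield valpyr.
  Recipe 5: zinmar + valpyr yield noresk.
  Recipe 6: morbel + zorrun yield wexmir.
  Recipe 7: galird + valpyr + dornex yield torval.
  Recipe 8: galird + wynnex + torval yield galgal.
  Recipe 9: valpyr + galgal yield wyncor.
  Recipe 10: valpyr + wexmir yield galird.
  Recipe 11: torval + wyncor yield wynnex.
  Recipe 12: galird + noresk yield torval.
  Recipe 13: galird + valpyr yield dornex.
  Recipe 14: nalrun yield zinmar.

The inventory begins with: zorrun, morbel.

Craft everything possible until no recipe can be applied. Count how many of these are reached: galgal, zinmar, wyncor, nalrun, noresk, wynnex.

0

galgal would need galird, wynnex, and torval (Recipe 8), but wynnex is never obtained.
zinmar would need nalrun (Recipe 14), but nalrun is never obtained.
wyncor would need valpyr and galgal (Recipe 9), but galgal is never obtained.
nalrun would need zinmar and torval (Recipe 3), but zinmar is never obtained.
noresk would need zinmar and valpyr (Recipe 5), but zinmar is never obtained.
wynnex would need torval and wyncor (Recipe 11), but wyncor is never obtained.
None of the 6 are reached.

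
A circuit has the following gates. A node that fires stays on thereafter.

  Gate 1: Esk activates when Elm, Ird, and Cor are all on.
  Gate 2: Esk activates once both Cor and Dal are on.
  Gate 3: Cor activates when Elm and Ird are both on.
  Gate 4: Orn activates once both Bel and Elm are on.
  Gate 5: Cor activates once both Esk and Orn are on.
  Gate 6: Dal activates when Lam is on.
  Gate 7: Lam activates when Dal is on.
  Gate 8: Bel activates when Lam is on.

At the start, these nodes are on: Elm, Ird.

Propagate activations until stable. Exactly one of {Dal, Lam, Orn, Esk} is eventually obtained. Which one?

Esk

Elm and Ird are on, so Cor activates (Gate 3).
Elm, Ird, and Cor are on, so Esk activates (Gate 1).
Orn would need Bel and Elm (Gate 4), but Bel never turns on. Lam would need Dal (Gate 7), but Dal never turns on. Dal would need Lam (Gate 6), but Lam never turns on.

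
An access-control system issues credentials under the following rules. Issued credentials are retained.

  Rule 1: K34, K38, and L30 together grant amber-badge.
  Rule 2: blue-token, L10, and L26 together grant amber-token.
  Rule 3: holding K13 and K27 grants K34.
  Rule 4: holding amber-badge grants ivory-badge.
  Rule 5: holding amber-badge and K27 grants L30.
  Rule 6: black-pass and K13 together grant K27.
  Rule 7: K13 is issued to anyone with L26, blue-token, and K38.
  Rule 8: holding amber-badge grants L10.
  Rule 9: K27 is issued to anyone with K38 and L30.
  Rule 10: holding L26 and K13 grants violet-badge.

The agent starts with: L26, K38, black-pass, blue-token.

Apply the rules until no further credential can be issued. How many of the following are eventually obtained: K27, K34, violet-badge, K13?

Holding L26, blue-token, and K38 grants K13 (Rule 7).
Holding black-pass and K13 grants K27 (Rule 6).
Holding L26 and K13 grants violet-badge (Rule 10).
Holding K13 and K27 grants K34 (Rule 3).
K27: reached.
K34: reached.
violet-badge: reached.
K13: reached.
All 4 are reached.

4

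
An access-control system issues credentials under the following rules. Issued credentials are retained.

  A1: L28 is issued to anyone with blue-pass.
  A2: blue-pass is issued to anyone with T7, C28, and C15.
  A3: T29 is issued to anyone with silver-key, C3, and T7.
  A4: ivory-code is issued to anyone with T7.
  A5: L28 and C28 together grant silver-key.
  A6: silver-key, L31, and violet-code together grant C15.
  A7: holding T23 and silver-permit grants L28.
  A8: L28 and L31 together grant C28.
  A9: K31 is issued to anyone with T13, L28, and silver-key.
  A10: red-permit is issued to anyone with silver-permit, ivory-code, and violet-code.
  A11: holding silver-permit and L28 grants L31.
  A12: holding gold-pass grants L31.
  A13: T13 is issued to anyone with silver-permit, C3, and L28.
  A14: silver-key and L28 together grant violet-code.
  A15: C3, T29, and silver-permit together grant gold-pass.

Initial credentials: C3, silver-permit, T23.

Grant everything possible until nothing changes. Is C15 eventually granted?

Yes

Holding T23 and silver-permit grants L28 (A7).
Holding silver-permit and L28 grants L31 (A11).
Holding L28 and L31 grants C28 (A8).
Holding L28 and C28 grants silver-key (A5).
Holding silver-key and L28 grants violet-code (A14).
Holding silver-key, L31, and violet-code grants C15 (A6).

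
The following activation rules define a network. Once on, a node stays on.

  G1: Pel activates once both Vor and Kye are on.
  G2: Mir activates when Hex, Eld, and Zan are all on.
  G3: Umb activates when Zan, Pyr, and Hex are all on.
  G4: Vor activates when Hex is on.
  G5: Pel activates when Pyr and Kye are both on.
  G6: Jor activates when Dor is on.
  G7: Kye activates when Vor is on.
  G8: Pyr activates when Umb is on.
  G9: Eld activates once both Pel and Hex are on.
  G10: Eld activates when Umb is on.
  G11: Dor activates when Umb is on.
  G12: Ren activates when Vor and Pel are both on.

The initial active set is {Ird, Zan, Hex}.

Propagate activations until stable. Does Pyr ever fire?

Pyr would need Umb (G8), but Umb never turns on.

No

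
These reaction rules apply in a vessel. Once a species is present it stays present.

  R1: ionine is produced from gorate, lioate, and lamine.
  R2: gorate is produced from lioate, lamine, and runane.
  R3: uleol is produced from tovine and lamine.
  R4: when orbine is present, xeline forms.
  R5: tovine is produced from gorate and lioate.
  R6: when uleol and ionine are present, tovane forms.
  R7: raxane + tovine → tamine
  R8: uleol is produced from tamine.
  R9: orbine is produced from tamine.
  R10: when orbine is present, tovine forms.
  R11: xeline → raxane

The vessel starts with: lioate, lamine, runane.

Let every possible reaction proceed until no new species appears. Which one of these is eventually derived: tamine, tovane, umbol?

tovane

lioate, lamine, and runane present → gorate forms (R2).
gorate, lioate, and lamine present → ionine forms (R1).
gorate and lioate present → tovine forms (R5).
tovine and lamine present → uleol forms (R3).
uleol and ionine present → tovane forms (R6).
tamine would need raxane and tovine (R7), but raxane never forms. No rule produces umbol, and it is not given.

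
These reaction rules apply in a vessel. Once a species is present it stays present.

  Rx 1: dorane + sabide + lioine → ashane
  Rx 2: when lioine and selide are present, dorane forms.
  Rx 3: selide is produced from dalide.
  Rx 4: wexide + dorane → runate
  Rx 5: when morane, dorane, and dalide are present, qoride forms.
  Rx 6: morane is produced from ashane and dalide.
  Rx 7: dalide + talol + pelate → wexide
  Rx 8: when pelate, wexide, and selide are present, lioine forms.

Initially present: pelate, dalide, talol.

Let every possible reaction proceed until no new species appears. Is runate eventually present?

Yes

dalide, talol, and pelate present → wexide forms (Rx 7).
dalide present → selide forms (Rx 3).
pelate, wexide, and selide present → lioine forms (Rx 8).
lioine and selide present → dorane forms (Rx 2).
wexide and dorane present → runate forms (Rx 4).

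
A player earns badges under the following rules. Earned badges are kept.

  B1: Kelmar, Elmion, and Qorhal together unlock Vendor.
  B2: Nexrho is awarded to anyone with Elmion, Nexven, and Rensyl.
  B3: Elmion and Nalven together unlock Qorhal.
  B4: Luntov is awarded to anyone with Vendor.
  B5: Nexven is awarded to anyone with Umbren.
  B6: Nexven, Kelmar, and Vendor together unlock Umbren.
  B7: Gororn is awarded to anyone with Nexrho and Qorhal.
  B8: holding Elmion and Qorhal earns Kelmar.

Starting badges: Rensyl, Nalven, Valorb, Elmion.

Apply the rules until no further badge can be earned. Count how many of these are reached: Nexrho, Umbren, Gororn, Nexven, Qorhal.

1

With Elmion and Nalven, Qorhal is earned (B3).
Nexrho would need Elmion, Nexven, and Rensyl (B2), but Nexven is never earned.
Umbren would need Nexven, Kelmar, and Vendor (B6), but Nexven is never earned.
Gororn would need Nexrho and Qorhal (B7), but Nexrho is never earned.
Nexven would need Umbren (B5), but Umbren is never earned.
Qorhal: reached.
Reached: Qorhal — 1 of the 5.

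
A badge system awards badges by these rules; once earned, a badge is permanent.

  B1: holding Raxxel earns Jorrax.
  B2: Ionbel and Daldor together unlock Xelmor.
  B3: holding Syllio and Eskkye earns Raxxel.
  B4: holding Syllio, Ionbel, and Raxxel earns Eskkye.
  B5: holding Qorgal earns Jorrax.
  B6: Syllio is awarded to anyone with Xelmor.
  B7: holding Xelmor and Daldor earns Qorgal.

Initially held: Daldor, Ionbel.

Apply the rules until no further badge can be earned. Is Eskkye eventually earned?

No

Eskkye would need Syllio, Ionbel, and Raxxel (B4), but Raxxel is never earned.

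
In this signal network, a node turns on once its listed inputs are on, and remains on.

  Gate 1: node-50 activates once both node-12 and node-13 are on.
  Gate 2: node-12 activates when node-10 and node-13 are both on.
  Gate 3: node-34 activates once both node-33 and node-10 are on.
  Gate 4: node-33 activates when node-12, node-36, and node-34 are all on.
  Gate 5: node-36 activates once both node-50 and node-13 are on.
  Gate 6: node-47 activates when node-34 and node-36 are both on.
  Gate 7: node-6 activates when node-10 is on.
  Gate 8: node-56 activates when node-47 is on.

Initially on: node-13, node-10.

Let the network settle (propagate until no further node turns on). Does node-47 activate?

No

node-47 would need node-34 and node-36 (Gate 6), but node-34 never turns on.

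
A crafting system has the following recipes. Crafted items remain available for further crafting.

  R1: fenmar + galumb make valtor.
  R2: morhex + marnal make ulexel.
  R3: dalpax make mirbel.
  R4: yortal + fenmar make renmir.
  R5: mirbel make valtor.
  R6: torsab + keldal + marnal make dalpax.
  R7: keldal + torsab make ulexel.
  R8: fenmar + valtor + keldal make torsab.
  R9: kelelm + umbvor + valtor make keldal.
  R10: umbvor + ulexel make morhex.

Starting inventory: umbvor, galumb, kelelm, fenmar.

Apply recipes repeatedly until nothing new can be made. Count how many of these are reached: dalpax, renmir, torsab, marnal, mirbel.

1

fenmar + galumb → valtor (R1).
kelelm + umbvor + valtor → keldal (R9).
Using R8, fenmar, valtor, and keldal make torsab.
dalpax would need torsab, keldal, and marnal (R6), but marnal is never obtained.
renmir would need yortal and fenmar (R4), but yortal is never obtained.
torsab: reached.
No rule produces marnal, and it is not given.
mirbel would need dalpax (R3), but dalpax is never obtained.
Reached: torsab — 1 of the 5.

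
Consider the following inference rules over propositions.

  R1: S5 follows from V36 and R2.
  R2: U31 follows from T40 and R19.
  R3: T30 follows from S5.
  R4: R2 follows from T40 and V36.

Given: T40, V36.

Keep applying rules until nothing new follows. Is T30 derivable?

From T40 and V36, R4 gives R2.
From V36 and R2, R1 gives S5.
S5 holds, so T30 follows (R3).

Yes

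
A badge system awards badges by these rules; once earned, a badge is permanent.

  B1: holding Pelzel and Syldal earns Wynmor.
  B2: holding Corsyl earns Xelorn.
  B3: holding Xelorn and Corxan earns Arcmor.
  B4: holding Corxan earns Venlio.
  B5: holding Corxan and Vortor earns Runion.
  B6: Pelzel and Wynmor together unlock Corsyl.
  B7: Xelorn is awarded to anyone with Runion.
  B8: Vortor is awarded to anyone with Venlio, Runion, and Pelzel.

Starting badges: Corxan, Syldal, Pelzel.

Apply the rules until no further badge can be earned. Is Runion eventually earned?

No

Runion would need Corxan and Vortor (B5), but Vortor is never earned.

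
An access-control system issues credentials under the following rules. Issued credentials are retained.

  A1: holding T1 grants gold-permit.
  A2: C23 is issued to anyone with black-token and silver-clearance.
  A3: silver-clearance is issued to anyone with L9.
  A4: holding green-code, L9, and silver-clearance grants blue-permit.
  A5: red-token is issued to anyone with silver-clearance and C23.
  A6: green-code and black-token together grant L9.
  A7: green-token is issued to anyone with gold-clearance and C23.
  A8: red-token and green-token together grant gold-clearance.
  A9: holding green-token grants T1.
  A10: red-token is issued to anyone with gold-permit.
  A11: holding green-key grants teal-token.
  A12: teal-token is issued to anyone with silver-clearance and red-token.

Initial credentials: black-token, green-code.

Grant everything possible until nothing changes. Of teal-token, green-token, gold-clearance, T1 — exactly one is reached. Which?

teal-token

Holding green-code and black-token grants L9 (A6).
Holding L9 grants silver-clearance (A3).
Holding black-token and silver-clearance grants C23 (A2).
Holding silver-clearance and C23 grants red-token (A5).
Holding silver-clearance and red-token grants teal-token (A12).
T1 would need green-token (A9), but green-token is never granted. gold-clearance would need red-token and green-token (A8), but green-token is never granted. green-token would need gold-clearance and C23 (A7), but gold-clearance is never granted.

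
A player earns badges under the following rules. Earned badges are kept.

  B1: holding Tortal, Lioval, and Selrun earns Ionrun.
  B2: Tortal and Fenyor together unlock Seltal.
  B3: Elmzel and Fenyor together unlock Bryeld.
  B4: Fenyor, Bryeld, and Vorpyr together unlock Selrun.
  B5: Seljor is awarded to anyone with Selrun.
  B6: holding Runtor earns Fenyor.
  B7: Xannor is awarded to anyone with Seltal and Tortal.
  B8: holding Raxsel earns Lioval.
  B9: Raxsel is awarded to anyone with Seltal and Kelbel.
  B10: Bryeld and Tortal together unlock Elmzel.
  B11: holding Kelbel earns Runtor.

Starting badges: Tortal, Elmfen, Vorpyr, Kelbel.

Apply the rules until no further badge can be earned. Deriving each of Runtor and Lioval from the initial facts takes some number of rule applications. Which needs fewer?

Runtor: With Kelbel, Runtor is earned (B11). [1 rule application]
Lioval: With Kelbel, Runtor is earned (B11). With Runtor, Fenyor is earned (B6). With Tortal and Fenyor, Seltal is earned (B2). With Seltal and Kelbel, Raxsel is earned (B9). With Raxsel, Lioval is earned (B8). [5 rule applications]
Runtor needs fewer.

Runtor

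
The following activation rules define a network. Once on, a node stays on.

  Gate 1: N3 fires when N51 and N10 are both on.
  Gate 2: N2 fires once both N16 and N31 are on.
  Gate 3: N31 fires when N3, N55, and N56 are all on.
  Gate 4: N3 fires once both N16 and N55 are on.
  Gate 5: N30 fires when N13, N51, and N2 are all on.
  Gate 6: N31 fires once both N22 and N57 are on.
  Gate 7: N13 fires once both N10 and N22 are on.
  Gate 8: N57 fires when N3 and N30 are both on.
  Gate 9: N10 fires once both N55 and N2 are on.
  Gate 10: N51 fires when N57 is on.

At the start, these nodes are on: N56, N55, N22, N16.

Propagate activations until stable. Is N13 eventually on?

Gate 4: N16 and N55 on → N3 on.
N3, N55, and N56 are on, so N31 fires (Gate 3).
N16 and N31 are on, so N2 fires (Gate 2).
N55 and N2 are on, so N10 fires (Gate 9).
Gate 7: N10 and N22 on → N13 on.

Yes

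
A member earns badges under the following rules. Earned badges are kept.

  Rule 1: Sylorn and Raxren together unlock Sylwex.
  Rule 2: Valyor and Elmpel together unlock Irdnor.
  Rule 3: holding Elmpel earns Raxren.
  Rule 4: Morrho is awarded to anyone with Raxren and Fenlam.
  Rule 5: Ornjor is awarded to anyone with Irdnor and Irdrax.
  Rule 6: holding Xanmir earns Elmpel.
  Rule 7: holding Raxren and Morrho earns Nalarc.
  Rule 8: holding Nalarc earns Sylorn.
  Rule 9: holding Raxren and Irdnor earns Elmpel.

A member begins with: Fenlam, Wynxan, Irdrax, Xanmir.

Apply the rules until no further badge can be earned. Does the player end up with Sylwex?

Yes

With Xanmir, Elmpel is earned (Rule 6).
With Elmpel, Raxren is earned (Rule 3).
With Raxren and Fenlam, Morrho is earned (Rule 4).
With Raxren and Morrho, Nalarc is earned (Rule 7).
With Nalarc, Sylorn is earned (Rule 8).
With Sylorn and Raxren, Sylwex is earned (Rule 1).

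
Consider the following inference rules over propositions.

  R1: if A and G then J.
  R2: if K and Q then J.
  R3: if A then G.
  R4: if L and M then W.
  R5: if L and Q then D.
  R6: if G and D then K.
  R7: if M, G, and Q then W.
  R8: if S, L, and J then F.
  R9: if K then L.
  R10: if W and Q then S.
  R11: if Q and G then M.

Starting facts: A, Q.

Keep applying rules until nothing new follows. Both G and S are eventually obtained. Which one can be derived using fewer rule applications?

G: From A, R3 gives G. [1 rule application]
S: From A, R3 gives G. Q and G hold, so M follows (R11). From M, G, and Q, R7 gives W. W and Q hold, so S follows (R10). [4 rule applications]
G needs fewer.

G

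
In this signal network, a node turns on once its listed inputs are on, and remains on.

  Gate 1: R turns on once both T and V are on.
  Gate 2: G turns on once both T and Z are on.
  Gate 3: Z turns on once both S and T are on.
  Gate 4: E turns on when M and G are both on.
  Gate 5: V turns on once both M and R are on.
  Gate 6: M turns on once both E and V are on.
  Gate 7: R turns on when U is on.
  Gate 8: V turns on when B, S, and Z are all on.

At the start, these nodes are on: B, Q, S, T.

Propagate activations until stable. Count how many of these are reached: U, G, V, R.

3

Gate 3: S and T on → Z on.
T and Z are on, so G turns on (Gate 2).
Gate 8: B, S, and Z on → V on.
T and V are on, so R turns on (Gate 1).
No rule produces U, and it is not given.
G: reached.
V: reached.
R: reached.
Reached: G, V, and R — 3 of the 4.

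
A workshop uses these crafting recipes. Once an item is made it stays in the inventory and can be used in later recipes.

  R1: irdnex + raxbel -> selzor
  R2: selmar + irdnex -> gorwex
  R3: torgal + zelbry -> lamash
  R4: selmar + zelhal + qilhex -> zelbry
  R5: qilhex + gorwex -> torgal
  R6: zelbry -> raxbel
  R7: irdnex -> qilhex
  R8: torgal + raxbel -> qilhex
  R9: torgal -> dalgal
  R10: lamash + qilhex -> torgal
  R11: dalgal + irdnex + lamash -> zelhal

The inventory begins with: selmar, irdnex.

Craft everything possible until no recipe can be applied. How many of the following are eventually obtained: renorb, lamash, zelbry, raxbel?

No rule produces renorb, and it is not given.
lamash would need torgal and zelbry (R3), but zelbry is never obtained.
zelbry would need selmar, zelhal, and qilhex (R4), but zelhal is never obtained.
raxbel would need zelbry (R6), but zelbry is never obtained.
None of the 4 are reached.

0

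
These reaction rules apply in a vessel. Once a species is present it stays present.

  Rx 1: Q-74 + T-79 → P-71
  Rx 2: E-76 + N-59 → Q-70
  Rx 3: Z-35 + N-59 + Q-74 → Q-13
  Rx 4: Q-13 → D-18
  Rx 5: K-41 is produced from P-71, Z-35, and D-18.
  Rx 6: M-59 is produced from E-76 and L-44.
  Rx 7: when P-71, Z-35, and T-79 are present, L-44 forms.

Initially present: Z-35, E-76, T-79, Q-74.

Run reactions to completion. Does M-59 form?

Q-74 and T-79 present → P-71 forms (Rx 1).
P-71, Z-35, and T-79 present → L-44 forms (Rx 7).
E-76 and L-44 present → M-59 forms (Rx 6).

Yes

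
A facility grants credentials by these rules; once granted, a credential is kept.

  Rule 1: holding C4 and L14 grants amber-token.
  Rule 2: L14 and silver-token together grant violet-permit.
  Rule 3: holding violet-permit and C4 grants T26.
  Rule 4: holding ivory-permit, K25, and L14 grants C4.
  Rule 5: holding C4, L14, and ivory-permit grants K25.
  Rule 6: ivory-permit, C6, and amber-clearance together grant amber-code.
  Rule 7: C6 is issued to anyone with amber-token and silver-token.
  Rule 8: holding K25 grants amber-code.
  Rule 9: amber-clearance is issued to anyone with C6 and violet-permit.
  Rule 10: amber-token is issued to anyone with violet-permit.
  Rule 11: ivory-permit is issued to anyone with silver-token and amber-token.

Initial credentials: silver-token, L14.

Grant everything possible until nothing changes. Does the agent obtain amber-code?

Yes

Holding L14 and silver-token grants violet-permit (Rule 2).
Holding violet-permit grants amber-token (Rule 10).
Holding silver-token and amber-token grants ivory-permit (Rule 11).
Holding amber-token and silver-token grants C6 (Rule 7).
Holding C6 and violet-permit grants amber-clearance (Rule 9).
Holding ivory-permit, C6, and amber-clearance grants amber-code (Rule 6).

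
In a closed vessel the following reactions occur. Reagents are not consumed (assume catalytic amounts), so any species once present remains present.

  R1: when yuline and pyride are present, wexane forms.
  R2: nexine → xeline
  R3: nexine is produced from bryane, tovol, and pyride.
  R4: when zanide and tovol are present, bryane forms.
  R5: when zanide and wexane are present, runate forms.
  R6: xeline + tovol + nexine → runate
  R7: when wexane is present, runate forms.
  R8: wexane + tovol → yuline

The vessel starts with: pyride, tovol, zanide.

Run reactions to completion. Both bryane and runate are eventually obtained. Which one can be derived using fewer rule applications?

bryane

bryane: zanide and tovol present → bryane forms (R4). [1 rule application]
runate: zanide and tovol present → bryane forms (R4). bryane, tovol, and pyride present → nexine forms (R3). nexine present → xeline forms (R2). xeline, tovol, and nexine present → runate forms (R6). [4 rule applications]
bryane needs fewer.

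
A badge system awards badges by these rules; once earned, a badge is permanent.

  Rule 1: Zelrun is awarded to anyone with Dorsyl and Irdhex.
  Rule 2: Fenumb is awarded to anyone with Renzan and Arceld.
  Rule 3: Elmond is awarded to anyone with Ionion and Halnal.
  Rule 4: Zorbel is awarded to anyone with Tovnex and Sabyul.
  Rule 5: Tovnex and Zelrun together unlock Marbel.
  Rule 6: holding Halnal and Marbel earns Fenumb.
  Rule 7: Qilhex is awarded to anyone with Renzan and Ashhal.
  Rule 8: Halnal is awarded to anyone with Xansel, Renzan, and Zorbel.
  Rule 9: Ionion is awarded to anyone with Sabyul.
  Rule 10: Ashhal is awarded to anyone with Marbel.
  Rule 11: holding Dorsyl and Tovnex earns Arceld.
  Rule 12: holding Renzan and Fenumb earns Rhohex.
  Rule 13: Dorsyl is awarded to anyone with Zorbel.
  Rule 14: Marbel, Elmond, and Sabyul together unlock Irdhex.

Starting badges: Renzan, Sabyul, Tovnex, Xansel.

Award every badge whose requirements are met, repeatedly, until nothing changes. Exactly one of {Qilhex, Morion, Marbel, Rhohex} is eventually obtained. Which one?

With Tovnex and Sabyul, Zorbel is earned (Rule 4).
With Zorbel, Dorsyl is earned (Rule 13).
With Dorsyl and Tovnex, Arceld is earned (Rule 11).
With Renzan and Arceld, Fenumb is earned (Rule 2).
With Renzan and Fenumb, Rhohex is earned (Rule 12).
Qilhex would need Renzan and Ashhal (Rule 7), but Ashhal is never earned. No rule produces Morion, and it is not given. Marbel would need Tovnex and Zelrun (Rule 5), but Zelrun is never earned.

Rhohex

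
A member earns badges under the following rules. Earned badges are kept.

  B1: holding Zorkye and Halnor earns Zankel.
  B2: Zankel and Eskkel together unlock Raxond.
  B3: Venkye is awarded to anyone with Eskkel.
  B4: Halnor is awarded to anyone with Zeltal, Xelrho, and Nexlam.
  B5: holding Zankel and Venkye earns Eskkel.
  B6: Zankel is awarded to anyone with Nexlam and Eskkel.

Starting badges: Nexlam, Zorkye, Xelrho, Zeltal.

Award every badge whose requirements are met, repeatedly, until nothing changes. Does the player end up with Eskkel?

No

Eskkel would need Zankel and Venkye (B5), but Venkye is never earned.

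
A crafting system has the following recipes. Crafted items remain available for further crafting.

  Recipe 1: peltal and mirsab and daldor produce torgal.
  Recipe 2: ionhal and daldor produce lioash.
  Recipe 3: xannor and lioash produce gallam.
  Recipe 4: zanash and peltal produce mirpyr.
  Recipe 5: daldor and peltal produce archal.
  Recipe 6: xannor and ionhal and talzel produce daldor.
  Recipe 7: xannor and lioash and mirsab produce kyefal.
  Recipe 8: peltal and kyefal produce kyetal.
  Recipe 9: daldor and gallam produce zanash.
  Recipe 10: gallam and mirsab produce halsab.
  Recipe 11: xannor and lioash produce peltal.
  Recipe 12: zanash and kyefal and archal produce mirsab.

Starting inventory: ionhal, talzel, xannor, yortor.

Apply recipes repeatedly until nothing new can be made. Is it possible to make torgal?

torgal would need peltal, mirsab, and daldor (Recipe 1), but mirsab is never obtained.

No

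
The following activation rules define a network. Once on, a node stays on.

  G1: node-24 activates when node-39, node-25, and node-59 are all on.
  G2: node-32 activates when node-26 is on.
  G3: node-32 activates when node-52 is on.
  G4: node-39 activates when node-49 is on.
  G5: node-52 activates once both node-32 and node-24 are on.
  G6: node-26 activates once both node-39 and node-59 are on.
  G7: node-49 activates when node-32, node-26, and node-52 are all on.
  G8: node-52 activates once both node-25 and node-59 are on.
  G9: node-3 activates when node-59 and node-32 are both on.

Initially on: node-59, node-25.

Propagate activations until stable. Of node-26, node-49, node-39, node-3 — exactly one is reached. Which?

node-25 and node-59 are on, so node-52 activates (G8).
node-52 is on, so node-32 activates (G3).
G9: node-59 and node-32 on → node-3 on.
node-26 would need node-39 and node-59 (G6), but node-39 never turns on. node-39 would need node-49 (G4), but node-49 never turns on. node-49 would need node-32, node-26, and node-52 (G7), but node-26 never turns on.

node-3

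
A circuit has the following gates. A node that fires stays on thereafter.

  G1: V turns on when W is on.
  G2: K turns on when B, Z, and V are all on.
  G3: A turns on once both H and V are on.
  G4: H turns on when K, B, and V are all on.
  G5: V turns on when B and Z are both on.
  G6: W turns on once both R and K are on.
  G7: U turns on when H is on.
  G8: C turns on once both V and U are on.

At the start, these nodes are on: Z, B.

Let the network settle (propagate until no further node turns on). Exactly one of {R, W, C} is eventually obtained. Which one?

C

B and Z are on, so V turns on (G5).
B, Z, and V are on, so K turns on (G2).
K, B, and V are on, so H turns on (G4).
H is on, so U turns on (G7).
G8: V and U on → C on.
No rule produces R, and it is not given. W would need R and K (G6), but R never turns on.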